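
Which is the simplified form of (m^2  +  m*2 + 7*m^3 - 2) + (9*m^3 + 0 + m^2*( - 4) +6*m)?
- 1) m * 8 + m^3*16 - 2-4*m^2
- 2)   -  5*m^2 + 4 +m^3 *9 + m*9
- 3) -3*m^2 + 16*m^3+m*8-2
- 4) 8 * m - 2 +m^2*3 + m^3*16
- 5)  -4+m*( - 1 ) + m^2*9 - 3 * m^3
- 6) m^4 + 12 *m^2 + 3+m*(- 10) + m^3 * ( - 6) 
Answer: 3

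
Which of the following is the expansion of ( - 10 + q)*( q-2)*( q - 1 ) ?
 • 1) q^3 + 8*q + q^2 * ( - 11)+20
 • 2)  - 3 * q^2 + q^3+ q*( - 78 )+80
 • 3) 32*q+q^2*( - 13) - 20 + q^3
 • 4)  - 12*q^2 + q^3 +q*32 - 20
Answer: 3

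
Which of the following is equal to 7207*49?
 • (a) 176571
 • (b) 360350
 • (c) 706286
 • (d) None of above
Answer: d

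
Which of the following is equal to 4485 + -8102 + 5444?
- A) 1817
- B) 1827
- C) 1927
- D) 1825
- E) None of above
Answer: B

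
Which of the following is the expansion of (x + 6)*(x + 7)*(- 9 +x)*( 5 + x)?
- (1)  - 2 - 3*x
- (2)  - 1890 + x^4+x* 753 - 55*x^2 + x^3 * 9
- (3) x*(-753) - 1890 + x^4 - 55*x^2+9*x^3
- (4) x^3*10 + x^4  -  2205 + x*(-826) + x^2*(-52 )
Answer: 3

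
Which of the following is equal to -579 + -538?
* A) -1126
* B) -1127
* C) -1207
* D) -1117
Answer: D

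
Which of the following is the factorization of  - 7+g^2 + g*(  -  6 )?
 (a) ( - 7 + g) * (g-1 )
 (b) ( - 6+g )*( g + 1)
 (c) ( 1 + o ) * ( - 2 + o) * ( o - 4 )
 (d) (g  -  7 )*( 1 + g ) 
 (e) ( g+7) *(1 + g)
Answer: d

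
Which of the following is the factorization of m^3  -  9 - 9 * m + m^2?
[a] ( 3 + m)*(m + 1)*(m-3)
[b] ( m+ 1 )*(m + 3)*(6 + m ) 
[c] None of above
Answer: a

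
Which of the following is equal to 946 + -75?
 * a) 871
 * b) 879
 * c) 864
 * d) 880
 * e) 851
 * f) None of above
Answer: a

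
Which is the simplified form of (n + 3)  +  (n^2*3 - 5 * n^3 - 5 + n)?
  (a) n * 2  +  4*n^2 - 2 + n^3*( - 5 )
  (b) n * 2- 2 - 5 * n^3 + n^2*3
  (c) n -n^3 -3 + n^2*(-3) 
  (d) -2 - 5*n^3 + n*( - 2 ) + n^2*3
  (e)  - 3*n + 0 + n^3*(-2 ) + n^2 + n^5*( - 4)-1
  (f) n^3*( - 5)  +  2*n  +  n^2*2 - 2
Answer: b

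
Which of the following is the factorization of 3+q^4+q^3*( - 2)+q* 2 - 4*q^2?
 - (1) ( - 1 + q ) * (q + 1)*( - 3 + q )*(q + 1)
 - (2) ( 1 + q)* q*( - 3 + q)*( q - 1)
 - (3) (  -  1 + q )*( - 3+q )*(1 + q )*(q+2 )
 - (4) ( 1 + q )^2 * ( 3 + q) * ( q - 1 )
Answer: 1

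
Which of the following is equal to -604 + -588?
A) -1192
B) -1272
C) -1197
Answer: A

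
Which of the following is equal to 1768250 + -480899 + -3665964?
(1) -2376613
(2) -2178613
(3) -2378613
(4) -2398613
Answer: 3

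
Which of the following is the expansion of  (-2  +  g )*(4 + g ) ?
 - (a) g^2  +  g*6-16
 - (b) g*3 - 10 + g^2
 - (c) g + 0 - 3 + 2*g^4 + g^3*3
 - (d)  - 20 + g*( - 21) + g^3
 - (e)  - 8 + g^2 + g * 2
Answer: e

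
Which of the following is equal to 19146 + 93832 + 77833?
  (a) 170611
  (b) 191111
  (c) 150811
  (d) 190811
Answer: d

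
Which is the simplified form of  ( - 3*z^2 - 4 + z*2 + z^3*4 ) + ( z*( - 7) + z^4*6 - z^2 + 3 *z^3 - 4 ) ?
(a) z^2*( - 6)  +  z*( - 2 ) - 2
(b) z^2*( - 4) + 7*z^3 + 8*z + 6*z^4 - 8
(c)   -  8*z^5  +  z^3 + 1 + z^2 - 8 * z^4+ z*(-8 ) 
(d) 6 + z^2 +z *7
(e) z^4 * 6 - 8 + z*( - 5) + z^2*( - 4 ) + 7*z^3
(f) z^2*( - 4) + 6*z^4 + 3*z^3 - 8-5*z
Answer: e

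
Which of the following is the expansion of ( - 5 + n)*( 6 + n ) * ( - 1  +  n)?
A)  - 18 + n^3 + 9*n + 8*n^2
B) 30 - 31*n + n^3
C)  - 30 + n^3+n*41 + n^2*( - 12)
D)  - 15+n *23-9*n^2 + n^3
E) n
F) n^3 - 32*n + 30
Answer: B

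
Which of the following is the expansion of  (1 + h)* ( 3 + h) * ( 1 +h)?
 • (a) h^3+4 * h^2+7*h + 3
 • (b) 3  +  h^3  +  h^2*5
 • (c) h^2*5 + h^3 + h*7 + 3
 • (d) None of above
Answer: c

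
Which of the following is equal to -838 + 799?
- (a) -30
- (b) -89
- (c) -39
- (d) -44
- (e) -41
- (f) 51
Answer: c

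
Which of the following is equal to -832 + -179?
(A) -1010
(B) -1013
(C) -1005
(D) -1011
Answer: D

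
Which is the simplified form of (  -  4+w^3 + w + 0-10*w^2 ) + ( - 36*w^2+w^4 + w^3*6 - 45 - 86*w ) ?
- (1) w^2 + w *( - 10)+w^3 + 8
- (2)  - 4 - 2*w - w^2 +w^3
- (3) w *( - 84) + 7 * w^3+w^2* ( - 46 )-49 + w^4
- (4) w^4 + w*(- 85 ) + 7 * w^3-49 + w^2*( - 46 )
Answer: 4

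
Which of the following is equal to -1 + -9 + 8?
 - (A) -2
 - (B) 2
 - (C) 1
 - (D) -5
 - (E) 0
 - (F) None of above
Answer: A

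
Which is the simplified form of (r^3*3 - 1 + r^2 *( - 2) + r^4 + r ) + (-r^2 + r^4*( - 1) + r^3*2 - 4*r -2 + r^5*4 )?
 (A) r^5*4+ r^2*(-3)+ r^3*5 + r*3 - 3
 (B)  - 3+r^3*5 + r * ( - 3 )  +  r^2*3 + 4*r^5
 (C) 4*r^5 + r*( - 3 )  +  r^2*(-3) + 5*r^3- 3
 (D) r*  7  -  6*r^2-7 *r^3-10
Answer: C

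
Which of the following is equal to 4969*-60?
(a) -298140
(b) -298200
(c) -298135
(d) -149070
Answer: a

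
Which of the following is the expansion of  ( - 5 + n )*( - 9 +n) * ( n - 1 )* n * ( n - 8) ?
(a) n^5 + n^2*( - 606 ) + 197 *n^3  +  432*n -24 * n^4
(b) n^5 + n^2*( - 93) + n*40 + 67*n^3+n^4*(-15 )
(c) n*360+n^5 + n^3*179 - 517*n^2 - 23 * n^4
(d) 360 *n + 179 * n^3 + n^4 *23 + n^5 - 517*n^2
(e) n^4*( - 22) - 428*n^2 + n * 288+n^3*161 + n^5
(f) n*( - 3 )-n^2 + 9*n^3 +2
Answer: c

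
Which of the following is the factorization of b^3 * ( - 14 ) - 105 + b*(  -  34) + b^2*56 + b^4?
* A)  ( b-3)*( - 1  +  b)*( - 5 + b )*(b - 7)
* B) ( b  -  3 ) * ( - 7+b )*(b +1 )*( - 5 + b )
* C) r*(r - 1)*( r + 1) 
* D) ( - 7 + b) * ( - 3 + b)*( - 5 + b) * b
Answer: B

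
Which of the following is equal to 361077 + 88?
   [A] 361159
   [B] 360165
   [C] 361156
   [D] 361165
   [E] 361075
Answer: D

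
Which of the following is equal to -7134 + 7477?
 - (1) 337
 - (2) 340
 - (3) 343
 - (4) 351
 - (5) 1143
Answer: 3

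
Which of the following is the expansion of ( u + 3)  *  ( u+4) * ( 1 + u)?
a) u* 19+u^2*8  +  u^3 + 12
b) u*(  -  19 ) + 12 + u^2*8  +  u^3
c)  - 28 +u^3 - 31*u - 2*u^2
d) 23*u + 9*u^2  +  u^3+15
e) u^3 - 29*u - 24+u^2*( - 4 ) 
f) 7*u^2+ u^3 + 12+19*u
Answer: a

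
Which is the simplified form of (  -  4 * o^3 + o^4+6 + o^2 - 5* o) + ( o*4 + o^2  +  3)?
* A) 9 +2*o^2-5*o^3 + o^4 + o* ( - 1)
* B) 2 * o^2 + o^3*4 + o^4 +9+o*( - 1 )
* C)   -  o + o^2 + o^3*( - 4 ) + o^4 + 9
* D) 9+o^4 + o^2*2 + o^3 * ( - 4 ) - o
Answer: D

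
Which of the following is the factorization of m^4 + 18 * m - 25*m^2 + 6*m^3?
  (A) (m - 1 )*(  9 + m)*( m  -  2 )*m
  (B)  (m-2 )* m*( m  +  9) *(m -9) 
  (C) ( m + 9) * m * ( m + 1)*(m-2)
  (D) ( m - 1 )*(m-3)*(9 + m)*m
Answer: A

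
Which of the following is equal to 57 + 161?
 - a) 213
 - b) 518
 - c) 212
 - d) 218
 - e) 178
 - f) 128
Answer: d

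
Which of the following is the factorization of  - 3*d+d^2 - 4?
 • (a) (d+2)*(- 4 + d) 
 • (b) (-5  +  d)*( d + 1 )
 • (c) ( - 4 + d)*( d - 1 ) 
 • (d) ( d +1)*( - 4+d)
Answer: d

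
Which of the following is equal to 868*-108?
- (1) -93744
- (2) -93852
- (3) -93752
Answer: 1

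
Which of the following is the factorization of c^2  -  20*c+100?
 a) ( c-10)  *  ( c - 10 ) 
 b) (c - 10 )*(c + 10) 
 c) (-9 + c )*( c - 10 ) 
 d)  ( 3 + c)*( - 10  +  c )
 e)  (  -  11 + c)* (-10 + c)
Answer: a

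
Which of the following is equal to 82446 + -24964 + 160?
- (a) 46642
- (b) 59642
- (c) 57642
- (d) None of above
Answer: c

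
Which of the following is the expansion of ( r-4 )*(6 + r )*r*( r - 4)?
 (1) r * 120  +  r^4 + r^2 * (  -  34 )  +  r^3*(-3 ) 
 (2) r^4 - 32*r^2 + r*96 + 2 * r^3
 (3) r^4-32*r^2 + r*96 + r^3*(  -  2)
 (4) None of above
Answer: 3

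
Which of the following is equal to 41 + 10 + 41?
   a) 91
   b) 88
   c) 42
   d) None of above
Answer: d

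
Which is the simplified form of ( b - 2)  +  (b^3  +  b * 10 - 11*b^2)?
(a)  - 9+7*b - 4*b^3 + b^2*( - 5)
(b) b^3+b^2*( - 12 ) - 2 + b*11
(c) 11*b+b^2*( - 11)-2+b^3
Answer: c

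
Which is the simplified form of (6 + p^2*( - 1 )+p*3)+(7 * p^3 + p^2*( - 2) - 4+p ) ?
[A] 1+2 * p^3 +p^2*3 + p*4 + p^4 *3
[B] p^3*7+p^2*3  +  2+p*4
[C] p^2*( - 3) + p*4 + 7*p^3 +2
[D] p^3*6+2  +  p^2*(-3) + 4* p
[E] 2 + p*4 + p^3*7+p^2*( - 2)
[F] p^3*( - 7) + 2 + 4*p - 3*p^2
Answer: C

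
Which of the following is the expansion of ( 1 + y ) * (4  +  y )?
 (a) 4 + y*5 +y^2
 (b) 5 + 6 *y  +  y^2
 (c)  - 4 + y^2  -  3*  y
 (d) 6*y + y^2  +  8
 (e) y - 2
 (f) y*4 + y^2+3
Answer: a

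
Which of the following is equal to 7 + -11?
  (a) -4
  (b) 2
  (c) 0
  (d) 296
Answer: a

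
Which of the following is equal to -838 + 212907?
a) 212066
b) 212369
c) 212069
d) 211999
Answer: c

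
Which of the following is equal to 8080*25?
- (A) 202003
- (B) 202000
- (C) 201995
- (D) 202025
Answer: B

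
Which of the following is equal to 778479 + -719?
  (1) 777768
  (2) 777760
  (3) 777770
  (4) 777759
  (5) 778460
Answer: 2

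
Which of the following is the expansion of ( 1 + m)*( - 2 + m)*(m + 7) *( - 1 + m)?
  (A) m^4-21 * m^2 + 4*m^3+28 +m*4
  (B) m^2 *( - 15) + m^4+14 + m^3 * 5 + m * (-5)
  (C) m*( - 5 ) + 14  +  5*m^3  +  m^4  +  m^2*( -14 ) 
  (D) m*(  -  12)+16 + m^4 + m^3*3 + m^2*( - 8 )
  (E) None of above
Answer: B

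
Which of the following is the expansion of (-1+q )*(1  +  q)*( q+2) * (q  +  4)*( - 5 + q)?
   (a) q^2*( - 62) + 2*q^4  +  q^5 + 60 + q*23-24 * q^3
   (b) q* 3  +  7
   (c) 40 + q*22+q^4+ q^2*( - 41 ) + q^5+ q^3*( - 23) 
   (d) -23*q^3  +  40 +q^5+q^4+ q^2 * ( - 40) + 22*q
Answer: c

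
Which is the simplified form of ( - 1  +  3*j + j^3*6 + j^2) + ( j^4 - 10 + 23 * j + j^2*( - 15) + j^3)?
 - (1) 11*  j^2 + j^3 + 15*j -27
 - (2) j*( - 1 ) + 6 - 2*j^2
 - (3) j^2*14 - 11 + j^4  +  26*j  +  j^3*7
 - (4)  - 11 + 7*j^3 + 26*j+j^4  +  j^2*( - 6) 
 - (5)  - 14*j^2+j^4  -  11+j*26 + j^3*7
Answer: 5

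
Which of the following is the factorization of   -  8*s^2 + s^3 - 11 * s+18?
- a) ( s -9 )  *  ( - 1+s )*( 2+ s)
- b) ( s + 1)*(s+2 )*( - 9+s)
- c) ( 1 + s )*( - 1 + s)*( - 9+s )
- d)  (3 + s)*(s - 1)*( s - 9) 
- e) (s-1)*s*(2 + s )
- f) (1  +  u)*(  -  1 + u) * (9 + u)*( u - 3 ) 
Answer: a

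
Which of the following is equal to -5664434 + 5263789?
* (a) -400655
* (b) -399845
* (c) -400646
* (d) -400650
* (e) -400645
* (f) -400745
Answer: e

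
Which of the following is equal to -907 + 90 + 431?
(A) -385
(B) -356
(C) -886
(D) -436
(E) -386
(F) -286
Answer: E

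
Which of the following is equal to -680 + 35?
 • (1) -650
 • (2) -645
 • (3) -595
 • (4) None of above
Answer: 2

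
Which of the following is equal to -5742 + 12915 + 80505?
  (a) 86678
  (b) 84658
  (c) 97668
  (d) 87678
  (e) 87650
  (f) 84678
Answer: d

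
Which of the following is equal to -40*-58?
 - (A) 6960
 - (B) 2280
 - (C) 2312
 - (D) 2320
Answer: D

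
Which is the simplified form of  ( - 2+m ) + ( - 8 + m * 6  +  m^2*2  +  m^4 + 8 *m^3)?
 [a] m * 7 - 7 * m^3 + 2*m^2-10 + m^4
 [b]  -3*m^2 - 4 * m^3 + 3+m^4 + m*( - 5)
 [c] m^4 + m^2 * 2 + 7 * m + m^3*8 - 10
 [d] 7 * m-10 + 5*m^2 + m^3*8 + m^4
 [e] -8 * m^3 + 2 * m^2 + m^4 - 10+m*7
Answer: c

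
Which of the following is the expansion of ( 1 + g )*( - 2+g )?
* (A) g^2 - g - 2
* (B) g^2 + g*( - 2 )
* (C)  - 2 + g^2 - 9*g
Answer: A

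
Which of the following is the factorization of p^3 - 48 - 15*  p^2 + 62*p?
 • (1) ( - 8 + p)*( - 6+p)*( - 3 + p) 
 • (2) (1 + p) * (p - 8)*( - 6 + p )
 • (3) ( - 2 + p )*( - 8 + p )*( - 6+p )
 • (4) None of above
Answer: 4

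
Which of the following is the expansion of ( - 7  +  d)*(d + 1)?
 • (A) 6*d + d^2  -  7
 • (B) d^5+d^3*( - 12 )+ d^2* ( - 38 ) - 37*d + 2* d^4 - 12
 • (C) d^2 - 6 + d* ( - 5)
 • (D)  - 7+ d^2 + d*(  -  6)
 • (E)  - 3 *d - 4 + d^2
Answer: D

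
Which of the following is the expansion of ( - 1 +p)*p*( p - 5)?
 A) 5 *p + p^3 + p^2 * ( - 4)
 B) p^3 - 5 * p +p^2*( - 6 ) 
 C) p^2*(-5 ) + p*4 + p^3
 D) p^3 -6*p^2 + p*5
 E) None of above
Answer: D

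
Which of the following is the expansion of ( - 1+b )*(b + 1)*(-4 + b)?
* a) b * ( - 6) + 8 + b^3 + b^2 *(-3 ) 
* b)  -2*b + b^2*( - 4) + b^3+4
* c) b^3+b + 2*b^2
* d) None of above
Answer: d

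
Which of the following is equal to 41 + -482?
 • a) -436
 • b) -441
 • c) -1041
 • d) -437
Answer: b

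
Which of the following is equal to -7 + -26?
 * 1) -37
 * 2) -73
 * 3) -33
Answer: 3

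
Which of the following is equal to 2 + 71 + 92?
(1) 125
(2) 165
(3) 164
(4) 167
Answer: 2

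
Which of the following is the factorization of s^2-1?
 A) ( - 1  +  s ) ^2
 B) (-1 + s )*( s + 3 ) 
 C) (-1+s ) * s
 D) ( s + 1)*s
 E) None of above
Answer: E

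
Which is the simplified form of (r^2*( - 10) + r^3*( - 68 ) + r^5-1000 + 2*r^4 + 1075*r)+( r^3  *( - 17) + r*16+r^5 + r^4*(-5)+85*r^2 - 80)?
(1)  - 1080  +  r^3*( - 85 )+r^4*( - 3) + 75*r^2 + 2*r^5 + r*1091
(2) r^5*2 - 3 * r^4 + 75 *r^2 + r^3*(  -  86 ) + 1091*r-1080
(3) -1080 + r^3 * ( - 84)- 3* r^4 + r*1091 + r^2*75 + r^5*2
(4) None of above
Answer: 1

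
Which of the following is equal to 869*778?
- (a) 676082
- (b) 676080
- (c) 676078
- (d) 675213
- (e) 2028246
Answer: a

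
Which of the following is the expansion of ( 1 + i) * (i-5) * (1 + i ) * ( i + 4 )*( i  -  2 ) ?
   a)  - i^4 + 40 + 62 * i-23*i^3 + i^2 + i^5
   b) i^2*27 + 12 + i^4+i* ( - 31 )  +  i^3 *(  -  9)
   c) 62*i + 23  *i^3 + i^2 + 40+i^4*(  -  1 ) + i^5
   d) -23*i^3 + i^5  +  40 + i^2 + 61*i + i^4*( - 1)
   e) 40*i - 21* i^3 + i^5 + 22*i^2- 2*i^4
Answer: a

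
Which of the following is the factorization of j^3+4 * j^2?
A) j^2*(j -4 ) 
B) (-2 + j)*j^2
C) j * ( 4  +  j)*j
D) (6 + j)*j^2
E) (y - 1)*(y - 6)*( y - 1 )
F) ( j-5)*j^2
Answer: C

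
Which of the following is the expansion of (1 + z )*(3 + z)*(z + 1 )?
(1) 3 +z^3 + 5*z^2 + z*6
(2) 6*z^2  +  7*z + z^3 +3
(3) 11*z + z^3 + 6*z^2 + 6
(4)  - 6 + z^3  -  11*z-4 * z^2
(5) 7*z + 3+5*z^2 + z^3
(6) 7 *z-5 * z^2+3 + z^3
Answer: 5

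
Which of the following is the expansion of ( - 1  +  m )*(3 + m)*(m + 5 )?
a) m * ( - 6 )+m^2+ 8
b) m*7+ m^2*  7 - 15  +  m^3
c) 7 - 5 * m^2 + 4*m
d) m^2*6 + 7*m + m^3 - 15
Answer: b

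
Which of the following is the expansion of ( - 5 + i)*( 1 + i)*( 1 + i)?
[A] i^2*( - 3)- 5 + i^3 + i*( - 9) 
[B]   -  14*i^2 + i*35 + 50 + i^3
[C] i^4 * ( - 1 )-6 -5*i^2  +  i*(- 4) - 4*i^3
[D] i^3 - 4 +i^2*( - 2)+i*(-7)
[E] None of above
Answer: A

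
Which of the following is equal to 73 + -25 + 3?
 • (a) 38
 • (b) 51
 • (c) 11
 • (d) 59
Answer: b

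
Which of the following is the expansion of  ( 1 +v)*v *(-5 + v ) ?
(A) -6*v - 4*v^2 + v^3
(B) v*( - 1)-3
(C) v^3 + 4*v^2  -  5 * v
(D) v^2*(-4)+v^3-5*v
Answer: D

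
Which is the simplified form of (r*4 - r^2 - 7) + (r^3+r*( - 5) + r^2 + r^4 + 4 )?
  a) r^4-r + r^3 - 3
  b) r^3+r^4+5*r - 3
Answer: a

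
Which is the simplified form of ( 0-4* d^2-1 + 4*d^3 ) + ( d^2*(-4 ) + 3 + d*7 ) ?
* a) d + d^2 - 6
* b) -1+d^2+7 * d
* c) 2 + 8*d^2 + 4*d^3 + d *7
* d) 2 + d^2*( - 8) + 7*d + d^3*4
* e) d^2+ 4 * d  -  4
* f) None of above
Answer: d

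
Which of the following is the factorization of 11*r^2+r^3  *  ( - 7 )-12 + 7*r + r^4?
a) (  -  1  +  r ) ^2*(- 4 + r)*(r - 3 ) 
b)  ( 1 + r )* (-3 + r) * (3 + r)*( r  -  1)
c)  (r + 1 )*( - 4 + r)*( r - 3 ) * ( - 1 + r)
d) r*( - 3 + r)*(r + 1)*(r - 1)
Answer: c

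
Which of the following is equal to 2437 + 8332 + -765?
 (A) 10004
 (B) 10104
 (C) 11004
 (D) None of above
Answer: A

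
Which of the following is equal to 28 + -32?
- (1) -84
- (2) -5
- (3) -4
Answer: 3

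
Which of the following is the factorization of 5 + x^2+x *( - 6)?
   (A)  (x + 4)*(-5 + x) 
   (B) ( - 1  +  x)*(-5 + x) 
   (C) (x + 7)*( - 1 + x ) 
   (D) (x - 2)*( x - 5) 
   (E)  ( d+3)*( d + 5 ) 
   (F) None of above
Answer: B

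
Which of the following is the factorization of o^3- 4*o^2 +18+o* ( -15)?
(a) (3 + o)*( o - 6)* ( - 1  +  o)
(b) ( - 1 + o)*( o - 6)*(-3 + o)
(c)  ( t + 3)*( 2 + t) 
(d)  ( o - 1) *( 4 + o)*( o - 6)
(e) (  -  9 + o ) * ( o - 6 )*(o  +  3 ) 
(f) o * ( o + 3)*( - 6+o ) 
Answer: a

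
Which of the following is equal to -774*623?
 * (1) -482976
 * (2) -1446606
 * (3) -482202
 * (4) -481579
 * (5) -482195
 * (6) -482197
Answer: 3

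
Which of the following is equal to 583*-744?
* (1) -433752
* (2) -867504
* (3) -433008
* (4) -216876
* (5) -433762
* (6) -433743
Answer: 1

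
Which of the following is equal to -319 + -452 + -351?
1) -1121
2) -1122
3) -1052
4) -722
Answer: 2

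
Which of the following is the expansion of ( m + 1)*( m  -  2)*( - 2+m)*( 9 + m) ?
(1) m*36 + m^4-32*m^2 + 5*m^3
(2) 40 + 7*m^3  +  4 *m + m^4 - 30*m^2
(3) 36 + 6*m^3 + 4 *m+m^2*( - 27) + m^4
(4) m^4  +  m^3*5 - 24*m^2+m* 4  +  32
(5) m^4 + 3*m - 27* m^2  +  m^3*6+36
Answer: 3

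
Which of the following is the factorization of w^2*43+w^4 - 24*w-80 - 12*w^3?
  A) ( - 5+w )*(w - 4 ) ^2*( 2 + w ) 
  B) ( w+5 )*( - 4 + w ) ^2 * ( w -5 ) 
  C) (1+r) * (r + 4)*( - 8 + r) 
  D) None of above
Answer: D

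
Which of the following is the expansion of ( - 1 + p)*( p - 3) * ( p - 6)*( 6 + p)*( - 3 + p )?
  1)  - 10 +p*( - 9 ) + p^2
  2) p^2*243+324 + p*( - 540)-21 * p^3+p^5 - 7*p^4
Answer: 2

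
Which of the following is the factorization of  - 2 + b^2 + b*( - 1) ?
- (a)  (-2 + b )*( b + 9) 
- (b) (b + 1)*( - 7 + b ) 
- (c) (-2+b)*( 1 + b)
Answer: c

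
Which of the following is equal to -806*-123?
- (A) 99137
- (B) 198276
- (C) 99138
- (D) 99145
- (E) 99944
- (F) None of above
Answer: C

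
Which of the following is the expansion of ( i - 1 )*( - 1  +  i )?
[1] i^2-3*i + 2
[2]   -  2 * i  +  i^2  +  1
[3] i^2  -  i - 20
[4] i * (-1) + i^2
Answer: 2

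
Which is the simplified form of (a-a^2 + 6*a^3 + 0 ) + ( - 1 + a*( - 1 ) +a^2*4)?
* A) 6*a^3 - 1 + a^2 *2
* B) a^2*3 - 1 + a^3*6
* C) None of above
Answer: B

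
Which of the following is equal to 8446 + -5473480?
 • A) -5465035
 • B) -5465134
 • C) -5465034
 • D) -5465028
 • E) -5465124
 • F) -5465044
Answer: C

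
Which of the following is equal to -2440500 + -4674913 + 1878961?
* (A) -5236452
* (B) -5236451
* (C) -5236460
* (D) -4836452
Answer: A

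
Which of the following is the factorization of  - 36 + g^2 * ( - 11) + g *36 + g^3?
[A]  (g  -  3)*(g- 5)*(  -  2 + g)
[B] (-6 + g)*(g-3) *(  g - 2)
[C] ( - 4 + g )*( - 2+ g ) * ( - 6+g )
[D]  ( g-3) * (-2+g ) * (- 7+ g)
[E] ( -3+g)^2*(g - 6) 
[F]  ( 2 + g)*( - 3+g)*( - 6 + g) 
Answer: B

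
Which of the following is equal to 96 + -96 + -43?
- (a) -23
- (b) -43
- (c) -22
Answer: b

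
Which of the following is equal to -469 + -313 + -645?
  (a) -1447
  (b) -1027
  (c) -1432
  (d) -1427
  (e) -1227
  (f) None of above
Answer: d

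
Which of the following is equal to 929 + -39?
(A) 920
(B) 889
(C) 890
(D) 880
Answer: C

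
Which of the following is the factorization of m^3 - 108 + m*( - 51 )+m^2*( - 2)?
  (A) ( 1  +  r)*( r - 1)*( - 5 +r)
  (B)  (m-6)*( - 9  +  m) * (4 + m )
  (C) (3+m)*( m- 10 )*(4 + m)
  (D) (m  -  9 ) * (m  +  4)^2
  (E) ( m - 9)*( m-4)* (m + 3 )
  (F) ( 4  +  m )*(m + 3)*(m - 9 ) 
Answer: F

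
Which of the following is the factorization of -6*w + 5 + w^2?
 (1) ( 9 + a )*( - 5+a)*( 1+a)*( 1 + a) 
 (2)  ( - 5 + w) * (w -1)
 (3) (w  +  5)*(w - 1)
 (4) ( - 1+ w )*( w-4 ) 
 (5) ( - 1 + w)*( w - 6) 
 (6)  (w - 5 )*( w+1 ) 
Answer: 2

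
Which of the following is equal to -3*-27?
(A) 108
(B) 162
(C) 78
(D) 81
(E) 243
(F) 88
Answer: D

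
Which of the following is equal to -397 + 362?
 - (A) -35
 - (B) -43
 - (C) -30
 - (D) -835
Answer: A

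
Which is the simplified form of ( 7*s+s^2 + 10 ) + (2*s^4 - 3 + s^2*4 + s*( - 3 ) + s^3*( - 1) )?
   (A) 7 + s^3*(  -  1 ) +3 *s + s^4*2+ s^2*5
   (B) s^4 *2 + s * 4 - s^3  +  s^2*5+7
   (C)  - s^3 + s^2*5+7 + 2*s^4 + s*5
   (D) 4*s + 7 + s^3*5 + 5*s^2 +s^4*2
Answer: B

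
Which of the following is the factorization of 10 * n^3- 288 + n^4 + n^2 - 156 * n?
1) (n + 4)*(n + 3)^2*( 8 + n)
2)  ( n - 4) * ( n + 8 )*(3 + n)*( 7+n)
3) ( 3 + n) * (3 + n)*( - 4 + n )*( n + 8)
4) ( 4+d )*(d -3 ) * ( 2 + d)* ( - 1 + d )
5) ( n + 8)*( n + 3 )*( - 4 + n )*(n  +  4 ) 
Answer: 3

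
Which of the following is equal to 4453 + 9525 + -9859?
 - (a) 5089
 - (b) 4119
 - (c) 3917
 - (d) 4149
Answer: b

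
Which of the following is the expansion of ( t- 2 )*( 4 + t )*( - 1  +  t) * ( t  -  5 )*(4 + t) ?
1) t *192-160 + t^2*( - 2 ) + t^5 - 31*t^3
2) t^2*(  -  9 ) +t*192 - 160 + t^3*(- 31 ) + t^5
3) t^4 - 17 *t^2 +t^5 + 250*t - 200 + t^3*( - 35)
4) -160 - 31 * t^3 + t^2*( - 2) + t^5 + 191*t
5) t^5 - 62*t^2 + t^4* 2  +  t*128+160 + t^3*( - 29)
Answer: 1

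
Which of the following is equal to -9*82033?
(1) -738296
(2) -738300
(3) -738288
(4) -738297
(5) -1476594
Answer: 4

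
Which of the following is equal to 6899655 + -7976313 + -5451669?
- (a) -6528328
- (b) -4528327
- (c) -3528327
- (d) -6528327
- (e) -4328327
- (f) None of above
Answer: d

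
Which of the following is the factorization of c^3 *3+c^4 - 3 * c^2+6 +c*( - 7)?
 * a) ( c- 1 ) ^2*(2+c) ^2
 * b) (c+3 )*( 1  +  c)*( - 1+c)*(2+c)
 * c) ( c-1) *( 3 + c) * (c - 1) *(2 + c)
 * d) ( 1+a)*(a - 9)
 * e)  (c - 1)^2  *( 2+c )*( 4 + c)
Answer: c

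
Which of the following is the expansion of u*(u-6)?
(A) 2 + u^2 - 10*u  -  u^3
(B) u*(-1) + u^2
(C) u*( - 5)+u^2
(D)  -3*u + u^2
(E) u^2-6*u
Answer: E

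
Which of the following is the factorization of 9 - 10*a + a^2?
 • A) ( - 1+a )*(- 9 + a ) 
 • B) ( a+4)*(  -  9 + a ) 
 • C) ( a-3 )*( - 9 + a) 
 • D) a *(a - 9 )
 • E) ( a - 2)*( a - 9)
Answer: A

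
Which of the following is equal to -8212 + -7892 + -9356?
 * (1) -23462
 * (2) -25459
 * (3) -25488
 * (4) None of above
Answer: 4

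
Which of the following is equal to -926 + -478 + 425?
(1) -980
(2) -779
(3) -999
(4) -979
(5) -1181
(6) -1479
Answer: 4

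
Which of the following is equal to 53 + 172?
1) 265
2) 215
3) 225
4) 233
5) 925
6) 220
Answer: 3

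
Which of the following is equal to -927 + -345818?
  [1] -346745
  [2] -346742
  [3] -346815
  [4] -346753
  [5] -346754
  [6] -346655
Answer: 1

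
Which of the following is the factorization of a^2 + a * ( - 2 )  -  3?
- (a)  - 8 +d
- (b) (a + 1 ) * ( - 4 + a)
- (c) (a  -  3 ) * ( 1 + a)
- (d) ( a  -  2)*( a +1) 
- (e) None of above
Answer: c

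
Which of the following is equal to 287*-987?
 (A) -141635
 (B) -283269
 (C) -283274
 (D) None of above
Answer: B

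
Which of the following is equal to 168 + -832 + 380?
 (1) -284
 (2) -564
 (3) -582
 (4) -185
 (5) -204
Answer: 1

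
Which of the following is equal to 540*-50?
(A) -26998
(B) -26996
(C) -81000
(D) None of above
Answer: D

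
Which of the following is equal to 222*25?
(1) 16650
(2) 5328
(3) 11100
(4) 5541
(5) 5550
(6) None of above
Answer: 5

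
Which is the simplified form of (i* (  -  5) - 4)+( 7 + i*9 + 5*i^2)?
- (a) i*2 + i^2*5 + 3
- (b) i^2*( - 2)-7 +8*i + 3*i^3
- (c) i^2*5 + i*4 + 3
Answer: c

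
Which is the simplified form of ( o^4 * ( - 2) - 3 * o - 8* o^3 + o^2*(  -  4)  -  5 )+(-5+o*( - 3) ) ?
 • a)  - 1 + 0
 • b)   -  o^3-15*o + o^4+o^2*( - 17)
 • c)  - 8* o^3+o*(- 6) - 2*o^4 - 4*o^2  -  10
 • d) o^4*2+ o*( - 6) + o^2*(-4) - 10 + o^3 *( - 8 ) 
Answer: c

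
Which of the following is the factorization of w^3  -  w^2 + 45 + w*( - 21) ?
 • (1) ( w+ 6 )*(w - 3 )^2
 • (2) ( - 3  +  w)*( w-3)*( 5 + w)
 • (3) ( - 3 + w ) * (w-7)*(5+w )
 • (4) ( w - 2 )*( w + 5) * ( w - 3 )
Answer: 2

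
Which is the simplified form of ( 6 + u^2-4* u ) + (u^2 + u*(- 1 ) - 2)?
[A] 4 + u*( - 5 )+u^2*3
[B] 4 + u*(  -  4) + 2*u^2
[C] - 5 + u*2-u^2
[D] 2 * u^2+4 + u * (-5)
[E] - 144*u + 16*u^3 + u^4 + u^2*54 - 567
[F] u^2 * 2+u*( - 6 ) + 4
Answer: D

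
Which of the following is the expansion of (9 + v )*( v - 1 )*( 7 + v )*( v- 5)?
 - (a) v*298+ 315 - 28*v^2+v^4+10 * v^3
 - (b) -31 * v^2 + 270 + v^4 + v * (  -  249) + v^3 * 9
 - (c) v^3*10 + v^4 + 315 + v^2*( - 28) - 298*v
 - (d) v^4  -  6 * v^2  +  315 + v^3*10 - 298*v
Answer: c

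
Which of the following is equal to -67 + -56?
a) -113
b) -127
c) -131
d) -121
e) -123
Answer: e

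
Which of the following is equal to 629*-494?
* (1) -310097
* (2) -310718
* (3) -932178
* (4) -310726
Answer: 4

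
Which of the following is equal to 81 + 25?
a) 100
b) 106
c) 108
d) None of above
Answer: b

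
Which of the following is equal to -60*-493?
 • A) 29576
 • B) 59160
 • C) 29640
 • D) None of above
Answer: D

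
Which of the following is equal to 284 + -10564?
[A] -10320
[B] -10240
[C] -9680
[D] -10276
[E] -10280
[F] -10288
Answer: E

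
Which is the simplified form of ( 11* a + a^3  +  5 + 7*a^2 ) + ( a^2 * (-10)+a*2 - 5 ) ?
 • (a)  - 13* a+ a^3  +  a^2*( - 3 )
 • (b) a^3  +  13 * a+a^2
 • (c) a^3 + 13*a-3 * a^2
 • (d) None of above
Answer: c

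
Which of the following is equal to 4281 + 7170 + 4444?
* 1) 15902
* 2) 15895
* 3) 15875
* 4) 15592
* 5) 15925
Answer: 2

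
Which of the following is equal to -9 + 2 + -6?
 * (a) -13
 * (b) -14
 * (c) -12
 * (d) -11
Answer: a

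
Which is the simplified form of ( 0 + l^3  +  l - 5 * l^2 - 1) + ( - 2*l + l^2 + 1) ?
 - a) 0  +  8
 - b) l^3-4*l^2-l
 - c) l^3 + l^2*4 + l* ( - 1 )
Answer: b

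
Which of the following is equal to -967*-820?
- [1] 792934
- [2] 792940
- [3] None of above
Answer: 2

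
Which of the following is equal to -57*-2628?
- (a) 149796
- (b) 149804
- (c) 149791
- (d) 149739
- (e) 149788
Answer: a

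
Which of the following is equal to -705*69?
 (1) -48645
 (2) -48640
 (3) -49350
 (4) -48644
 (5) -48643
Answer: 1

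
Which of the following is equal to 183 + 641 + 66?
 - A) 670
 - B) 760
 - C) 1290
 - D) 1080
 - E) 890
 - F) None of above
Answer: E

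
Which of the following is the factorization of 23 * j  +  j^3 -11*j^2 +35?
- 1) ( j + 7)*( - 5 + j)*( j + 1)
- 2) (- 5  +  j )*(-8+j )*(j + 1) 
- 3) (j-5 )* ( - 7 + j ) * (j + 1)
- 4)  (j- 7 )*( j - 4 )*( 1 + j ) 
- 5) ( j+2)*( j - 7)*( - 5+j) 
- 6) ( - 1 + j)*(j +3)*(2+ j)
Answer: 3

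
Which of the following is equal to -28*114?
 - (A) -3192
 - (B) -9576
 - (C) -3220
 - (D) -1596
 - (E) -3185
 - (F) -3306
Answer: A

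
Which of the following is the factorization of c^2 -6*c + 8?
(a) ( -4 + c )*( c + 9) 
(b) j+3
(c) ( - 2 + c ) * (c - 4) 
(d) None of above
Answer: c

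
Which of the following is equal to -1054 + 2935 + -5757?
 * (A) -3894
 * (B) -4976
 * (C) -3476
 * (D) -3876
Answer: D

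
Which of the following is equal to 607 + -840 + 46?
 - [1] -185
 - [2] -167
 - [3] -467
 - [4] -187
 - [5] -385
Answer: 4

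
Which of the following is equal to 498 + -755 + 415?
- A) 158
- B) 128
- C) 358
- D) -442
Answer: A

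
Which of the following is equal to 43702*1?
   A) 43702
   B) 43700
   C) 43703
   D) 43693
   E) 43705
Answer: A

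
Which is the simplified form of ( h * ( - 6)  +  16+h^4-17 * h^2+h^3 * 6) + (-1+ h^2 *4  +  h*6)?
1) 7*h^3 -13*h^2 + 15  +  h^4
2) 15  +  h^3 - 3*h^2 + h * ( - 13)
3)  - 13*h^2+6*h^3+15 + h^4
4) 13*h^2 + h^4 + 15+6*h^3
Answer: 3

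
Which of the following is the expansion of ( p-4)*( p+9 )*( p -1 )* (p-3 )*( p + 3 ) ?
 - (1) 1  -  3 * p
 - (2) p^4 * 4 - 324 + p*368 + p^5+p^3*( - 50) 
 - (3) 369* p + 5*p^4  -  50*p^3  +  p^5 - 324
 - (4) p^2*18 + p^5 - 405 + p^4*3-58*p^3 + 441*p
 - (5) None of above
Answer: 5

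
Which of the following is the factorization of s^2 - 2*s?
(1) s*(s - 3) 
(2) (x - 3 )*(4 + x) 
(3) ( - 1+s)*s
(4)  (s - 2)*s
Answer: 4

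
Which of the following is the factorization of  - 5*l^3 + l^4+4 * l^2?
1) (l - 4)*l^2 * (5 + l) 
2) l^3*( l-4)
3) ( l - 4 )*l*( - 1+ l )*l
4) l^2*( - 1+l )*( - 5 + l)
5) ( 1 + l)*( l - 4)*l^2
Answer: 3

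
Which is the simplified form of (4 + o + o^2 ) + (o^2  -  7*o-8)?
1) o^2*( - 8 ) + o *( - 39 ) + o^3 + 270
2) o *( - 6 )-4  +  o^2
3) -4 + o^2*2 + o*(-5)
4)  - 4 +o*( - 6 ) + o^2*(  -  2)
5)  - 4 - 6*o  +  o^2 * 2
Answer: 5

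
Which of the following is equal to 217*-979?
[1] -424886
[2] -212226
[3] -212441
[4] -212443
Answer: 4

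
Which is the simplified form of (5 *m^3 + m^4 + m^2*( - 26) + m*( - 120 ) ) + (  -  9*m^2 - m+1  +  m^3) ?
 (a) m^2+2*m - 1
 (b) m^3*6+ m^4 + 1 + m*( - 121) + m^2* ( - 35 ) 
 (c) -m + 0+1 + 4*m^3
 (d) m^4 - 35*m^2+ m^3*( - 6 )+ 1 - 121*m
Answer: b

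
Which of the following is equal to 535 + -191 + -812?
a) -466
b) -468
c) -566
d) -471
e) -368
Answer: b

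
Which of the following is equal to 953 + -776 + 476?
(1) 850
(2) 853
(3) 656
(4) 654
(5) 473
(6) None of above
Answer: 6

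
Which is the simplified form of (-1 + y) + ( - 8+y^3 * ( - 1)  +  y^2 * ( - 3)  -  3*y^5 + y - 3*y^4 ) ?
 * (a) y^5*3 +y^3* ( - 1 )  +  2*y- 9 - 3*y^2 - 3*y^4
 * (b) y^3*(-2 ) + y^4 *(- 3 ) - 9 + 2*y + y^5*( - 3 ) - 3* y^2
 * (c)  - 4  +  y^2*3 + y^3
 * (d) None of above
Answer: d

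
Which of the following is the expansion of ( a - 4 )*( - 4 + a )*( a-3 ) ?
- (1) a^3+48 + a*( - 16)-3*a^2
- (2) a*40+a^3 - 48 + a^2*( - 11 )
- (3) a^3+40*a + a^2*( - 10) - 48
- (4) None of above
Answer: 2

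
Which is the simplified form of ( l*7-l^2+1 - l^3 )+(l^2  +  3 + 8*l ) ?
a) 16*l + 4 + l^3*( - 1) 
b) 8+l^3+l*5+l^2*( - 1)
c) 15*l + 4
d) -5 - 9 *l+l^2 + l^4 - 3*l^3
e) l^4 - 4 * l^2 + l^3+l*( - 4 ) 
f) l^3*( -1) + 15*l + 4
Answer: f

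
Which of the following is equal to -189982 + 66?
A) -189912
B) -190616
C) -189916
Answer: C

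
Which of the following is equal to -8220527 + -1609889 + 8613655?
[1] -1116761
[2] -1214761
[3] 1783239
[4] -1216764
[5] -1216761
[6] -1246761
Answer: 5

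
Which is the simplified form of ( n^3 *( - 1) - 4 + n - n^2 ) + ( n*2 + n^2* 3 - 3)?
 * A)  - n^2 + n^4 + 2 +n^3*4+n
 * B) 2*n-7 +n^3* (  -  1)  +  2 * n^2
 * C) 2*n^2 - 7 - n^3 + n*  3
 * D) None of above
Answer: C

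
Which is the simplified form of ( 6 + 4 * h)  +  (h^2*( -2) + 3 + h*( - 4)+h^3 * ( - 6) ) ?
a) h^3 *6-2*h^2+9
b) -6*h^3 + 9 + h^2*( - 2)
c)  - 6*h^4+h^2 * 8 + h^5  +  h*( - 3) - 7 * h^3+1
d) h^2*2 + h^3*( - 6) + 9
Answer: b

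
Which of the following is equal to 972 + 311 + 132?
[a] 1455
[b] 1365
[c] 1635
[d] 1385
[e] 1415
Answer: e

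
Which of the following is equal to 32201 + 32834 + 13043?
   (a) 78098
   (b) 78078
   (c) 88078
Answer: b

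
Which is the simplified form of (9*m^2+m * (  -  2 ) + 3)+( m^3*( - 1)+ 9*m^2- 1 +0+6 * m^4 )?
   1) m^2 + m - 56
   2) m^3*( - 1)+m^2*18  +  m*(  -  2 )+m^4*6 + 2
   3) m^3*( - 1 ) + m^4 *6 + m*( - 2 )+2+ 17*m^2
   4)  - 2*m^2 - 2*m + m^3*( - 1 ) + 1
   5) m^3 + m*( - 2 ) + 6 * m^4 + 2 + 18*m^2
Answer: 2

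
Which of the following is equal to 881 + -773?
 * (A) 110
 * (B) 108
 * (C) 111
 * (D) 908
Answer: B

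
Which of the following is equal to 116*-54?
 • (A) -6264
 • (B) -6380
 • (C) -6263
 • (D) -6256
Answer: A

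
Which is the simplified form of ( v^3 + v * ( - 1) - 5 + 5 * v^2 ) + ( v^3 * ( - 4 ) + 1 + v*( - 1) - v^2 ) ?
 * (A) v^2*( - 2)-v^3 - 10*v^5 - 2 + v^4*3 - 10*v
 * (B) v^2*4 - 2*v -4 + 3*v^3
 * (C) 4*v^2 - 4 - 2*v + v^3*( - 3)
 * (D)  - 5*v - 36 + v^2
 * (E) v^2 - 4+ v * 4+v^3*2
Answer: C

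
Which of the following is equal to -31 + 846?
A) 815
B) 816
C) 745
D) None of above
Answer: A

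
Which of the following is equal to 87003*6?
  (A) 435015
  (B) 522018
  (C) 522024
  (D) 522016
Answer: B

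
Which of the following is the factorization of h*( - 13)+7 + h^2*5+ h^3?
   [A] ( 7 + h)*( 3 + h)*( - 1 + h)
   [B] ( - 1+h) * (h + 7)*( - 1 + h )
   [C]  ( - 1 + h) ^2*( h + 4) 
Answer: B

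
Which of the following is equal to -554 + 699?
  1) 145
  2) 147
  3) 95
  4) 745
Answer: 1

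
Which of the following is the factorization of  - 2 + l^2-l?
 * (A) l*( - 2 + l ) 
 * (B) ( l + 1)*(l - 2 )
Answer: B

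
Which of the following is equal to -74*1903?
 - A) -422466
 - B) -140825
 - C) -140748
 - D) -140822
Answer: D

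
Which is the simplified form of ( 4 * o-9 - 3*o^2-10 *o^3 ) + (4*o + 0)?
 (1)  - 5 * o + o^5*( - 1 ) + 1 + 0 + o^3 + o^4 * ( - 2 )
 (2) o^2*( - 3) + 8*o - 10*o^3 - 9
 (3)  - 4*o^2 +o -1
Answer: 2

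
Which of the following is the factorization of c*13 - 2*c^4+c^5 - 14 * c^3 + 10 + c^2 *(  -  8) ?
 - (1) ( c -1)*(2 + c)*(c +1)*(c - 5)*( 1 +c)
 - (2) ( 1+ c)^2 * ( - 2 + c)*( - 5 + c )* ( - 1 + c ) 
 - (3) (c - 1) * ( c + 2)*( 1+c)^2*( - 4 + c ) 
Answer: 1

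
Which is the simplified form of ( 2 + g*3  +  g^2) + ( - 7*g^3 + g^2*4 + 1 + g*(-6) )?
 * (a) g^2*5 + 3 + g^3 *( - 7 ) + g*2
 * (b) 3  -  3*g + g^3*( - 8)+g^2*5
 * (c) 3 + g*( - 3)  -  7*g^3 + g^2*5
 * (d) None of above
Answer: c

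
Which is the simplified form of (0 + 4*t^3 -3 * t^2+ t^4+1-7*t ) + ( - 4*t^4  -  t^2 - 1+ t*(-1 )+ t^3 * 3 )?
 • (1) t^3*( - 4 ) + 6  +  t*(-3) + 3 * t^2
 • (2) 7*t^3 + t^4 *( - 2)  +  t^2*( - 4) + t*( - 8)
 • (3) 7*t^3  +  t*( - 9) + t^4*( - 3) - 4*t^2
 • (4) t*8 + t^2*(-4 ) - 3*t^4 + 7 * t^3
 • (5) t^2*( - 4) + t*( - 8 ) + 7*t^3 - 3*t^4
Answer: 5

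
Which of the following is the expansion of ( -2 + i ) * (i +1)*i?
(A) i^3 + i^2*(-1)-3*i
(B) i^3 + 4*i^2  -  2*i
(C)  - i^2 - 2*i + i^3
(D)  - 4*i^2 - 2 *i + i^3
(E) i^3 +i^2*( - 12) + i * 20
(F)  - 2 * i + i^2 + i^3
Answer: C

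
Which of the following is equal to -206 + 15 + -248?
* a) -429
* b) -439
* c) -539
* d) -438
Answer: b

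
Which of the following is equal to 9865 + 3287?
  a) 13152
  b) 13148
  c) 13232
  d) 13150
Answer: a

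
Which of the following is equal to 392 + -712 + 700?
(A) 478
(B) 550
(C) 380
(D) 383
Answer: C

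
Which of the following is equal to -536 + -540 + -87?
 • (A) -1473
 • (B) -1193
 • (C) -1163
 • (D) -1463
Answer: C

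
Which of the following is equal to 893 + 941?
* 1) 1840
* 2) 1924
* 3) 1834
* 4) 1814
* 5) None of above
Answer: 3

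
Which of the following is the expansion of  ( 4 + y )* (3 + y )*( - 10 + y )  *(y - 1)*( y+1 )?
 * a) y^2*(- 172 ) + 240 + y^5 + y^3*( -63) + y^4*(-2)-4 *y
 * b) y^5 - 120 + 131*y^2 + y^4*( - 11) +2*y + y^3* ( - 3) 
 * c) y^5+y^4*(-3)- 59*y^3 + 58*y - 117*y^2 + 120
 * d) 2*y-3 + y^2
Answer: c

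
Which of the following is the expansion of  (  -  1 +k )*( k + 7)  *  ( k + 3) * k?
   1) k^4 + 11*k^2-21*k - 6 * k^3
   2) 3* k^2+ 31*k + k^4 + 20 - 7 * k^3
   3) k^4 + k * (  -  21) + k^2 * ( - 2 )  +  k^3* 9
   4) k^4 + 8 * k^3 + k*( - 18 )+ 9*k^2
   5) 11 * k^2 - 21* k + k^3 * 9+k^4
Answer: 5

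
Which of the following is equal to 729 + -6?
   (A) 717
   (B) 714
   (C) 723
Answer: C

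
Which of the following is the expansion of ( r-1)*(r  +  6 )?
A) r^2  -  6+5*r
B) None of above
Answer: A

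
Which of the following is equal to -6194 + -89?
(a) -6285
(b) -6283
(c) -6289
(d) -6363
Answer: b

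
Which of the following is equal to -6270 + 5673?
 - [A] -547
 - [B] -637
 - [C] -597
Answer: C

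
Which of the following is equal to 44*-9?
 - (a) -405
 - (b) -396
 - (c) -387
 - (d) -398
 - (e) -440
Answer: b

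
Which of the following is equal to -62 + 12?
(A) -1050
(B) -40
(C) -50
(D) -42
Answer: C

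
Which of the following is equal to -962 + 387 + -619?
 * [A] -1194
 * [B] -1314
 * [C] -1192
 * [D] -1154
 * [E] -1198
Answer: A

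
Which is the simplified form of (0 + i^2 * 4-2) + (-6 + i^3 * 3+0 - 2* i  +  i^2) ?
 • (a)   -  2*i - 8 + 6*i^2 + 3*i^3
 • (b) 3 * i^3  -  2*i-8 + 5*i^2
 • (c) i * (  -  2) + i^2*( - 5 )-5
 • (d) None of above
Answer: b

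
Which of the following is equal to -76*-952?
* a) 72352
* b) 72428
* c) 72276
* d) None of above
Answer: a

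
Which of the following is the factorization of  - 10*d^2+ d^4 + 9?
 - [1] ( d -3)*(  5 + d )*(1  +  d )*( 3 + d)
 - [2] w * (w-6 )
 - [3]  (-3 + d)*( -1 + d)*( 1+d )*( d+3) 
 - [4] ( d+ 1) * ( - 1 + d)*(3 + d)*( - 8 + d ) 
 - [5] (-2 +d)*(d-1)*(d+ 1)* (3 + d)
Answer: 3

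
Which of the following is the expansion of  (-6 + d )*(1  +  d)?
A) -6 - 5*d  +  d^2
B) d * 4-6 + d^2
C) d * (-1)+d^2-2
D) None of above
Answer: A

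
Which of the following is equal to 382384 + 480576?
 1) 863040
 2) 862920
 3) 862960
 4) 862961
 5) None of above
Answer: 3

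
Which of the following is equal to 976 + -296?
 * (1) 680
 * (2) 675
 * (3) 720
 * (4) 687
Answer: 1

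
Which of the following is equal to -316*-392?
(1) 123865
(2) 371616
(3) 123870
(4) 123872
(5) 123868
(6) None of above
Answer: 4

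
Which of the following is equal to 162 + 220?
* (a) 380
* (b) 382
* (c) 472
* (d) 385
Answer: b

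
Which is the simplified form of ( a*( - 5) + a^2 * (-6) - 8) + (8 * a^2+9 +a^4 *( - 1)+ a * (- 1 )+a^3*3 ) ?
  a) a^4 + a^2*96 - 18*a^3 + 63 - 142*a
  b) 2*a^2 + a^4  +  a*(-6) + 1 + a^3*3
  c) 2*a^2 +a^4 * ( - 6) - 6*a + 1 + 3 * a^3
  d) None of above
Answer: d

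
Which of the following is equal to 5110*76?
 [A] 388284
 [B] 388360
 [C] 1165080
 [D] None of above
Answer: B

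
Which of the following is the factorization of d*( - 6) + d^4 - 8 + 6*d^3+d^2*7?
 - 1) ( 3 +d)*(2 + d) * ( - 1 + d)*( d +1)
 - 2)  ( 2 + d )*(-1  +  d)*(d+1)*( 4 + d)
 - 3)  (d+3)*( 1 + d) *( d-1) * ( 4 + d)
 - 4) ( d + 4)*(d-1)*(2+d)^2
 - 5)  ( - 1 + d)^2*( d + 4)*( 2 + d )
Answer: 2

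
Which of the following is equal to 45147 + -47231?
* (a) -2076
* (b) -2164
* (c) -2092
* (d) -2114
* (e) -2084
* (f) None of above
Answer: e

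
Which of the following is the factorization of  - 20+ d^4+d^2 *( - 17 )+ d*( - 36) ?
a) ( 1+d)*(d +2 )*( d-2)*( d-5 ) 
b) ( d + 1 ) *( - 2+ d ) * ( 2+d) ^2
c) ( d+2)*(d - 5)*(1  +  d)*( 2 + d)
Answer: c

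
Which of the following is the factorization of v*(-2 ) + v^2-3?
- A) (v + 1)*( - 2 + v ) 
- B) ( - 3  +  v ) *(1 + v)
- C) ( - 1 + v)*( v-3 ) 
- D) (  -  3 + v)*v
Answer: B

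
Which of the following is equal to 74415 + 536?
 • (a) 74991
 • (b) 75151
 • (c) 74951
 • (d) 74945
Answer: c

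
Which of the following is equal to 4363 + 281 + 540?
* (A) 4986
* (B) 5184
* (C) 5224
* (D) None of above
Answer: B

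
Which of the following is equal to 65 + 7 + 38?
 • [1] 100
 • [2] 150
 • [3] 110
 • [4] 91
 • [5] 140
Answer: 3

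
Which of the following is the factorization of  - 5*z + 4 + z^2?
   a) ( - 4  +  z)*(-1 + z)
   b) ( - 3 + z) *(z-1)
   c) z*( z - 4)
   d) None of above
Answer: a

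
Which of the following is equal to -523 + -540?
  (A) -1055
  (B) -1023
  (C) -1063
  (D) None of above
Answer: C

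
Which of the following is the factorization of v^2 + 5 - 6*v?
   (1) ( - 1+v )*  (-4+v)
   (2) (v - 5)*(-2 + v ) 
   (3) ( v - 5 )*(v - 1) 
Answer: 3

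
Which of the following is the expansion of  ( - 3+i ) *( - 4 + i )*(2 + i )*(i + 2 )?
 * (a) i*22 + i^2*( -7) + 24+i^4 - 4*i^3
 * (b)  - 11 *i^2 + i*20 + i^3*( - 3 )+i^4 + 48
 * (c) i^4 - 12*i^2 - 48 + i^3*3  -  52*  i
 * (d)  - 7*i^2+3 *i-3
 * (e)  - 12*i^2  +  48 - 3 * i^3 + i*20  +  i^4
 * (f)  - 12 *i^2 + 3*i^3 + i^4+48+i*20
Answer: e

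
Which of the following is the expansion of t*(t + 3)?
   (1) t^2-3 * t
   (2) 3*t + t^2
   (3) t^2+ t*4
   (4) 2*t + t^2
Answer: 2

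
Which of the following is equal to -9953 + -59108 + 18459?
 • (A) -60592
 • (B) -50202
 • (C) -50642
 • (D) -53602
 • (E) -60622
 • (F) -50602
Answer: F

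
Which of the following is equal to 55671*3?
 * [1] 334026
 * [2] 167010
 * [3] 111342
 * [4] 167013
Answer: 4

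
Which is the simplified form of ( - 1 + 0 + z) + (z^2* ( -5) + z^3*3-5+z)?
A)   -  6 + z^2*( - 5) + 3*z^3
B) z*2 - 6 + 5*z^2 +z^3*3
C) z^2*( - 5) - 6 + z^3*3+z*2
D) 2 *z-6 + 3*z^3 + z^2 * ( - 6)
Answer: C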